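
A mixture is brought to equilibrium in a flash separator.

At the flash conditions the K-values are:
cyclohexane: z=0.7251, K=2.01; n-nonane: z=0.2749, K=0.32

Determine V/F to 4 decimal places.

V/F = 0.7941

Material balance + equilibrium reduce to Σ zᵢ(Kᵢ−1)/(1+V/F(Kᵢ−1)) = 0.
Feasibility: ΣzᵢKᵢ = 1.5454, Σzᵢ/Kᵢ = 1.2198 — both > 1, two phases present.
Binary case is linear: z₁(K₁−1)(1+V/F(K₂−1)) + z₂(K₂−1)(1+V/F(K₁−1)) = 0
⇒ V/F = [z₁(K₁−1)+z₂(K₂−1)] / [−(K₁−1)(K₂−1)] = 0.54542/0.68680 = 0.7941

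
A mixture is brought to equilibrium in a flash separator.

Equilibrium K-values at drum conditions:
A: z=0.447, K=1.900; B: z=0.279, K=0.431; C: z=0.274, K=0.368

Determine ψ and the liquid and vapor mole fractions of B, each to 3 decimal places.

Let ψ = V/F and solve Σ zᵢ(Kᵢ−1)/(1+ψ(Kᵢ−1)) = 0.
Feasibility: ΣzᵢKᵢ = 1.070, Σzᵢ/Kᵢ = 1.627 — both > 1, two phases present.
Newton–Raphson from ψ = 0.5:
  ψ = 0.500: g = -0.1976, g' = -0.583 → ψ = 0.161
  ψ = 0.161: g = -0.0161, g' = -0.521 → ψ = 0.130
Converged at ψ = 0.130.
Compositions from xᵢ = zᵢ/(1+ψ(Kᵢ−1)), yᵢ = Kᵢxᵢ:
  A: x = 0.400, y = 0.760
  B: x = 0.301, y = 0.130
  C: x = 0.299, y = 0.110

ψ = 0.130, x_B = 0.301, y_B = 0.130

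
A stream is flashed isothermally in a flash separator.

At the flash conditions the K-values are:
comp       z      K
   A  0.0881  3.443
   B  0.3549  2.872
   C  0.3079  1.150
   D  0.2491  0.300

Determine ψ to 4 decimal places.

ψ = 0.7816

Material balance + equilibrium reduce to Σ zᵢ(Kᵢ−1)/(1+ψ(Kᵢ−1)) = 0.
g(0) = ΣzᵢKᵢ − 1 = 0.7514 and g(1) = 1 − Σzᵢ/Kᵢ = -0.2472, so a root lies in (0, 1).
Newton–Raphson from ψ = 0.5:
  ψ = 0.5000: g = 0.21475, g' = -0.7333 → ψ = 0.7929
  ψ = 0.7929: g = -0.00986, g' = -0.8844 → ψ = 0.7817
  ψ = 0.7817: g = -0.00009, g' = -0.8679 → ψ = 0.7816
Converged at ψ = 0.7816.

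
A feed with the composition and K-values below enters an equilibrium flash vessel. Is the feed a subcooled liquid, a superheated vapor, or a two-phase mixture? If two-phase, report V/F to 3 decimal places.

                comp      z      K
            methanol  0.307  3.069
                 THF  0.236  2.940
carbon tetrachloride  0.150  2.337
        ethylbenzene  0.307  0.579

superheated vapor

ΣzᵢKᵢ = 2.164; Σzᵢ/Kᵢ = 0.775.
Since Σzᵢ/Kᵢ < 1 the mixture is above its dew point — single vapor phase.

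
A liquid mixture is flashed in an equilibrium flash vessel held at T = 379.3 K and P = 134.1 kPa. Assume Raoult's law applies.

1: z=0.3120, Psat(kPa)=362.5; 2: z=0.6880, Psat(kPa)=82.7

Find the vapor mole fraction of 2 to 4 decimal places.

y_2 = 0.5034

Raoult's law: Kᵢ = Pᵢˢᵃᵗ/P = Pᵢˢᵃᵗ/134.1.
  K_1 = 362.5/134.1 = 2.703207, K_2 = 82.7/134.1 = 0.616704
Rachford–Rice: g(ψ) = Σ zᵢ(Kᵢ−1)/(1+ψ(Kᵢ−1)) = 0.
g(0) = ΣzᵢKᵢ − 1 = 0.2677 and g(1) = 1 − Σzᵢ/Kᵢ = -0.2310, so a root lies in (0, 1).
Newton iteration, ψ⁰ = 0.5:
  ψ = 0.5000: g = -0.03923, g' = -0.4187 → ψ = 0.4063
  ψ = 0.4063: g = 0.00172, g' = -0.4580 → ψ = 0.4100
Converged at ψ = 0.4100.
Compositions from xᵢ = zᵢ/(1+ψ(Kᵢ−1)), yᵢ = Kᵢxᵢ:
  1: x = 0.1837, y = 0.4966
  2: x = 0.8163, y = 0.5034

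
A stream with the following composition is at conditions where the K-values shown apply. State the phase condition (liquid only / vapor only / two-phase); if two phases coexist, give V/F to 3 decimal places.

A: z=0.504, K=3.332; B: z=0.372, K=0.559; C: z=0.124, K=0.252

two-phase, V/F = 0.717

ΣzᵢKᵢ = 1.919; Σzᵢ/Kᵢ = 1.309.
Both exceed 1, so a two-phase solution exists.
Let ψ = V/F and solve Σ zᵢ(Kᵢ−1)/(1+ψ(Kᵢ−1)) = 0.
Newton iteration, ψ⁰ = 0.5:
  ψ = 0.500: g = 0.1840, g' = -0.880 → ψ = 0.709
  ψ = 0.709: g = 0.0068, g' = -0.857 → ψ = 0.717
Converged at ψ = 0.717.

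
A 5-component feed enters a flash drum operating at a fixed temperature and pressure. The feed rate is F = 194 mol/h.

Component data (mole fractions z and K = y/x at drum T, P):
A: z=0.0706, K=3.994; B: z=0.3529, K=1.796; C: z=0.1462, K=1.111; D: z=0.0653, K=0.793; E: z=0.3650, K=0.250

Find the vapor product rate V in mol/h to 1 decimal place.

V = 54.2 mol/h

Material balance + equilibrium reduce to Σ zᵢ(Kᵢ−1)/(1+ψ(Kᵢ−1)) = 0.
Feasibility: ΣzᵢKᵢ = 1.2212, Σzᵢ/Kᵢ = 1.8881 — both > 1, two phases present.
Iterate (Newton) starting at ψ = 0.4:
  ψ = 0.4000: g = -0.08102, g' = -0.6837 → ψ = 0.2815
  ψ = 0.2815: g = -0.00144, g' = -0.6704 → ψ = 0.2794
Converged at ψ = 0.2794.
Then V = ψ·F = 0.2794·194 = 54.2 mol/h and L = F − V = 139.8 mol/h.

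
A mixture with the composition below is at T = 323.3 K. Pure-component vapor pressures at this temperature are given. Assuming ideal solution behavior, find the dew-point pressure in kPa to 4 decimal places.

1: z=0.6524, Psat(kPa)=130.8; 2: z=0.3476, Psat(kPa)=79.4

At the dew point ψ → 1, so Σzᵢ/Kᵢ = 1 with Kᵢ = Pᵢˢᵃᵗ/P ⇒ 1/P = Σzᵢ/Pᵢˢᵃᵗ.
1/P = 0.6524/130.8 + 0.3476/79.4 = 0.0093656 ⇒ P = 106.7737 kPa

Pdew = 106.7737 kPa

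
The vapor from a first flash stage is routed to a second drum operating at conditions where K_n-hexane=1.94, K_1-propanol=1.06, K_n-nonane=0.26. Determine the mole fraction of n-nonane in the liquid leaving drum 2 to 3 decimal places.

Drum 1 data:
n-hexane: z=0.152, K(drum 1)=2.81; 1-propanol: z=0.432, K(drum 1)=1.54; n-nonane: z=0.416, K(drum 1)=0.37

x_n-nonane (drum 2) = 0.279

Drum 1:
Let ψ₁ = V/F and solve Σ zᵢ(Kᵢ−1)/(1+ψ₁(Kᵢ−1)) = 0.
Feasibility: ΣzᵢKᵢ = 1.246, Σzᵢ/Kᵢ = 1.459 — both > 1, two phases present.
Newton iteration, ψ₁⁰ = 0.35:
  ψ₁ = 0.350: g = 0.0284, g' = -0.547 → ψ₁ = 0.402
Converged at ψ₁ = 0.402.
Drum-1 compositions:
  n-hexane: x = 0.088, y = 0.247
  1-propanol: x = 0.355, y = 0.547
  n-nonane: x = 0.557, y = 0.206
Drum-2 feed = drum-1 vapor: z₂ = (0.2473, 0.5466, 0.2061).
Drum 2:
Rachford–Rice: g(ψ₂) = Σ zᵢ(Kᵢ−1)/(1+ψ₂(Kᵢ−1)) = 0.
Feasibility: ΣzᵢKᵢ = 1.113, Σzᵢ/Kᵢ = 1.436 — both > 1, two phases present.
Newton–Raphson from ψ₂ = 0.59:
  ψ₂ = 0.590: g = -0.0895, g' = -0.448 → ψ₂ = 0.390
  ψ₂ = 0.390: g = -0.0123, g' = -0.342 → ψ₂ = 0.354
Converged at ψ₂ = 0.354.
  n-hexane: x = 0.186, y = 0.360
  1-propanol: x = 0.535, y = 0.567
  n-nonane: x = 0.279, y = 0.073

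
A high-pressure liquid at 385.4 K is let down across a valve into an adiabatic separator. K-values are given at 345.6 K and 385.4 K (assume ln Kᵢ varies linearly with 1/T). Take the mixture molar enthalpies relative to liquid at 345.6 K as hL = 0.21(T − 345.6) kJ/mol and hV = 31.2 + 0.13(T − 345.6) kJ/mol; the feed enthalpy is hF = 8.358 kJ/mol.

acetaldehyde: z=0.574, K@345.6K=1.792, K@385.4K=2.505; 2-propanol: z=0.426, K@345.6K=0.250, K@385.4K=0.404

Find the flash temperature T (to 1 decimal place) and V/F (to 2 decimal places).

T = 347.6 K, V/F = 0.26

Adiabatic flash: solve Rachford–Rice at each trial T, then check hF = ψ·hV(T) + (1−ψ)·hL(T).
  T = 345.6 K: K = (1.792, 0.250), RR gives ψ = 0.227, H_out = 7.097 kJ/mol
  T = 385.4 K: K = (2.505, 0.404), RR gives ψ = 0.680, H_out = 27.410 kJ/mol
  T = 365.5 K: K = (2.138, 0.322), RR gives ψ = 0.472, H_out = 18.163 kJ/mol
  T = 355.6 K: K = (1.963, 0.285), RR gives ψ = 0.360, H_out = 13.056 kJ/mol
  T = 350.6 K: K = (1.877, 0.267), RR gives ψ = 0.297, H_out = 10.210 kJ/mol
  T = 348.1 K: K = (1.834, 0.258), RR gives ψ = 0.263, H_out = 8.692 kJ/mol
  T = 346.9 K: K = (1.814, 0.254), RR gives ψ = 0.246, H_out = 7.936 kJ/mol
Linear interpolation between T = 346.9 (H_out = 7.936) and T = 348.1 (H_out = 8.692) on hF = 8.358 gives T ≈ 347.6 K, at which ψ = 0.26.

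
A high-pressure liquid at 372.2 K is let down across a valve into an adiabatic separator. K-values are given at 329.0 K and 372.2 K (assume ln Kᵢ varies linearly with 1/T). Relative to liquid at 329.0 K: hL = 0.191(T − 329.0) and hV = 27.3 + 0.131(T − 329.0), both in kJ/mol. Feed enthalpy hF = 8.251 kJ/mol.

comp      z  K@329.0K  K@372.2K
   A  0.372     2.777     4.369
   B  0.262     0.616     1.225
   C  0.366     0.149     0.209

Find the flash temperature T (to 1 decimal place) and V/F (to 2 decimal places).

T = 335.2 K, V/F = 0.26

Adiabatic flash: solve Rachford–Rice at each trial T, then check hF = ψ·hV(T) + (1−ψ)·hL(T).
  T = 329.0 K: K = (2.777, 0.616, 0.149), RR gives ψ = 0.203, H_out = 5.546 kJ/mol
  T = 372.2 K: K = (4.369, 1.225, 0.209), RR gives ψ = 0.533, H_out = 21.428 kJ/mol
  T = 350.6 K: K = (3.532, 0.887, 0.178), RR gives ψ = 0.390, H_out = 14.278 kJ/mol
  T = 339.8 K: K = (3.144, 0.744, 0.163), RR gives ψ = 0.303, H_out = 10.151 kJ/mol
  T = 334.4 K: K = (2.958, 0.678, 0.156), RR gives ψ = 0.255, H_out = 7.918 kJ/mol
  T = 337.1 K: K = (3.050, 0.710, 0.160), RR gives ψ = 0.280, H_out = 9.050 kJ/mol
  T = 335.8 K: K = (3.005, 0.694, 0.158), RR gives ψ = 0.268, H_out = 8.509 kJ/mol
Linear interpolation between T = 334.4 (H_out = 7.918) and T = 335.8 (H_out = 8.509) on hF = 8.251 gives T ≈ 335.2 K, at which ψ = 0.26.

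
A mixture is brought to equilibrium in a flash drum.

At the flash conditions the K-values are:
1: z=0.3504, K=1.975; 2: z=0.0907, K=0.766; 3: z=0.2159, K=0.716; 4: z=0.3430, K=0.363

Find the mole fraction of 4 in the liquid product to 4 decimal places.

Rachford–Rice: g(ψ) = Σ zᵢ(Kᵢ−1)/(1+ψ(Kᵢ−1)) = 0.
g(0) = ΣzᵢKᵢ − 1 = 0.0406 and g(1) = 1 − Σzᵢ/Kᵢ = -0.5423, so a root lies in (0, 1).
Newton–Raphson from ψ = 0.5:
  ψ = 0.5000: g = -0.18643, g' = -0.4802 → ψ = 0.1118
  ψ = 0.1118: g = -0.01230, g' = -0.4560 → ψ = 0.0848
  ψ = 0.0848: g = 0.00009, g' = -0.4631 → ψ = 0.0850
Converged at ψ = 0.0850.
Compositions from xᵢ = zᵢ/(1+ψ(Kᵢ−1)), yᵢ = Kᵢxᵢ:
  1: x = 0.3236, y = 0.6391
  2: x = 0.0925, y = 0.0709
  3: x = 0.2212, y = 0.1584
  4: x = 0.3626, y = 0.1316

x_4 = 0.3626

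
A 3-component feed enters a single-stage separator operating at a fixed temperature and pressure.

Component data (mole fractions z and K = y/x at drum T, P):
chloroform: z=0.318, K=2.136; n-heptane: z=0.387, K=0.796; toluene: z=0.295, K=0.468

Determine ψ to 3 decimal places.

ψ = 0.296

Let ψ = V/F and solve Σ zᵢ(Kᵢ−1)/(1+ψ(Kᵢ−1)) = 0.
g(0) = ΣzᵢKᵢ − 1 = 0.125 and g(1) = 1 − Σzᵢ/Kᵢ = -0.265, so a root lies in (0, 1).
Iterate (Newton) starting at ψ = 0.42:
  ψ = 0.420: g = -0.0439, g' = -0.346 → ψ = 0.293
  ψ = 0.293: g = 0.0011, g' = -0.366 → ψ = 0.296
Converged at ψ = 0.296.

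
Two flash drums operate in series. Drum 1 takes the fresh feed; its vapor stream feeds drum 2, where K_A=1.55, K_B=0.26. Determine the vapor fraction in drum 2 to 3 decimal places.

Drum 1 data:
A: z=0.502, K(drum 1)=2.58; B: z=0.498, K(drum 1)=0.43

V/F (drum 2) = 0.350

Drum 1:
Let ψ₁ = V/F and solve Σ zᵢ(Kᵢ−1)/(1+ψ₁(Kᵢ−1)) = 0.
Feasibility: ΣzᵢKᵢ = 1.509, Σzᵢ/Kᵢ = 1.353 — both > 1, two phases present.
Iterate (Newton) starting at ψ₁ = 0.5:
  ψ₁ = 0.500: g = 0.0461, g' = -0.708 → ψ₁ = 0.565
  ψ₁ = 0.565: g = 0.0003, g' = -0.702 → ψ₁ = 0.566
Converged at ψ₁ = 0.566.
Drum-1 compositions:
  A: x = 0.265, y = 0.684
  B: x = 0.735, y = 0.316
Drum-2 feed = drum-1 vapor: z₂ = (0.6840, 0.3160).
Drum 2:
Material balance + equilibrium reduce to Σ zᵢ(Kᵢ−1)/(1+ψ₂(Kᵢ−1)) = 0.
Check two-phase: ΣzᵢKᵢ = 1.142 > 1 and Σzᵢ/Kᵢ = 1.657 > 1, so g(0) = 0.142 > 0 and g(1) = -0.657 < 0.
Binary case is linear: z₁(K₁−1)(1+ψ₂(K₂−1)) + z₂(K₂−1)(1+ψ₂(K₁−1)) = 0
⇒ ψ₂ = [z₁(K₁−1)+z₂(K₂−1)] / [−(K₁−1)(K₂−1)] = 0.1424/0.4070 = 0.350
  A: x = 0.574, y = 0.889
  B: x = 0.426, y = 0.111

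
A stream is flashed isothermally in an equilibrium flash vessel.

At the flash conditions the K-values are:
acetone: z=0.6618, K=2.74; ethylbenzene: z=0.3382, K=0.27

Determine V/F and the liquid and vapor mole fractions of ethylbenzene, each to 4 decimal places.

V/F = 0.7122, x_ethylbenzene = 0.7045, y_ethylbenzene = 0.1902

Binary case is linear: z₁(K₁−1)(1+V/F(K₂−1)) + z₂(K₂−1)(1+V/F(K₁−1)) = 0
⇒ V/F = [z₁(K₁−1)+z₂(K₂−1)] / [−(K₁−1)(K₂−1)] = 0.90465/1.27020 = 0.7122
Compositions from xᵢ = zᵢ/(1+V/F(Kᵢ−1)), yᵢ = Kᵢxᵢ:
  acetone: x = 0.2955, y = 0.8098
  ethylbenzene: x = 0.7045, y = 0.1902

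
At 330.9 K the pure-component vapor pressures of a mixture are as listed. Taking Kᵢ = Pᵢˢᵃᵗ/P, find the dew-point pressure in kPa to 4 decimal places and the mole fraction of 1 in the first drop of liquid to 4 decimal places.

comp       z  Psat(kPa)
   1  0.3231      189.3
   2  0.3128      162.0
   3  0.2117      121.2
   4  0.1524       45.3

At the dew point ψ → 1, so Σzᵢ/Kᵢ = 1 with Kᵢ = Pᵢˢᵃᵗ/P ⇒ 1/P = Σzᵢ/Pᵢˢᵃᵗ.
1/P = 0.3231/189.3 + 0.3128/162.0 + 0.2117/121.2 + 0.1524/45.3 = 0.0087486 ⇒ P = 114.3038 kPa
xᵢ = zᵢP/Pᵢˢᵃᵗ ⇒ x_1 = 0.3231·114.3038/189.3 = 0.1951

Pdew = 114.3038 kPa, x_1 = 0.1951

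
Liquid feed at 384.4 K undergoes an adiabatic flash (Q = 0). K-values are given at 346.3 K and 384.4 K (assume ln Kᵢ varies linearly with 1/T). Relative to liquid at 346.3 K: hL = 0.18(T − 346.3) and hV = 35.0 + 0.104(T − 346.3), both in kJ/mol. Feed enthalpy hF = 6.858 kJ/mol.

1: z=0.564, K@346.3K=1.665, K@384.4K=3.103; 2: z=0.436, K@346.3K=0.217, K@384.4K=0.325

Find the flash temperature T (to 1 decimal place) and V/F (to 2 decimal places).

Adiabatic flash: solve Rachford–Rice at each trial T, then check hF = ψ·hV(T) + (1−ψ)·hL(T).
  T = 346.3 K: K = (1.665, 0.217), RR gives ψ = 0.065, H_out = 2.263 kJ/mol
  T = 384.4 K: K = (3.103, 0.325), RR gives ψ = 0.628, H_out = 27.027 kJ/mol
  T = 365.4 K: K = (2.312, 0.269), RR gives ψ = 0.439, H_out = 18.157 kJ/mol
  T = 355.9 K: K = (1.972, 0.242), RR gives ψ = 0.296, H_out = 11.868 kJ/mol
  T = 351.1 K: K = (1.814, 0.229), RR gives ψ = 0.196, H_out = 7.670 kJ/mol
  T = 348.7 K: K = (1.739, 0.223), RR gives ψ = 0.136, H_out = 5.156 kJ/mol
Linear interpolation between T = 348.7 (H_out = 5.156) and T = 351.1 (H_out = 7.670) on hF = 6.858 gives T ≈ 350.3 K, at which ψ = 0.18.

T = 350.3 K, V/F = 0.18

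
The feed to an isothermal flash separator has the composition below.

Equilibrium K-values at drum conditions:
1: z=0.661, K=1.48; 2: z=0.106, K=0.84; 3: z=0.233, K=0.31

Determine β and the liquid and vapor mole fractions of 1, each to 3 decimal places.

β = 0.477, x_1 = 0.538, y_1 = 0.796

Let β = V/F and solve Σ zᵢ(Kᵢ−1)/(1+β(Kᵢ−1)) = 0.
Feasibility: ΣzᵢKᵢ = 1.140, Σzᵢ/Kᵢ = 1.324 — both > 1, two phases present.
Iterate (Newton) starting at β = 0.5:
  β = 0.500: g = -0.0080, g' = -0.361 → β = 0.478
  β = 0.478: g = -0.0001, g' = -0.351 → β = 0.477
Converged at β = 0.477.
Compositions from xᵢ = zᵢ/(1+β(Kᵢ−1)), yᵢ = Kᵢxᵢ:
  1: x = 0.538, y = 0.796
  2: x = 0.115, y = 0.096
  3: x = 0.347, y = 0.108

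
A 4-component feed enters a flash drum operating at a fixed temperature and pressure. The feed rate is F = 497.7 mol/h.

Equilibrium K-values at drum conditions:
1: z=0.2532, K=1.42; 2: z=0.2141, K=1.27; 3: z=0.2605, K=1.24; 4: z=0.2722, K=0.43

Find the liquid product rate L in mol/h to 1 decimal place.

L = 300.3 mol/h

Iterate (Newton) starting at β = 0.66:
  β = 0.6600: g = -0.06243, g' = -0.2771 → β = 0.4347
  β = 0.4347: g = -0.00799, g' = -0.2130 → β = 0.3972
  β = 0.3972: g = -0.00014, g' = -0.2058 → β = 0.3965
Converged at β = 0.3965.
Then V = β·F = 0.3965·497.7 = 197.4 mol/h and L = F − V = 300.3 mol/h.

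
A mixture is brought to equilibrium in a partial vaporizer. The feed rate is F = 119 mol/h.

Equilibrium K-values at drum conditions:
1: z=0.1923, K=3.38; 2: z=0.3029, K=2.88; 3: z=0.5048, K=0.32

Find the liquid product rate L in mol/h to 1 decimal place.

L = 61.5 mol/h

Let ψ = V/F and solve Σ zᵢ(Kᵢ−1)/(1+ψ(Kᵢ−1)) = 0.
Check two-phase: ΣzᵢKᵢ = 1.6839 > 1 and Σzᵢ/Kᵢ = 1.7396 > 1, so g(0) = 0.6839 > 0 and g(1) = -0.7396 < 0.
Newton–Raphson from ψ = 0.4:
  ψ = 0.4000: g = 0.08798, g' = -1.0751 → ψ = 0.4818
  ψ = 0.4818: g = 0.00144, g' = -1.0474 → ψ = 0.4832
Converged at ψ = 0.4832.
Then V = ψ·F = 0.4832·119 = 57.5 mol/h and L = F − V = 61.5 mol/h.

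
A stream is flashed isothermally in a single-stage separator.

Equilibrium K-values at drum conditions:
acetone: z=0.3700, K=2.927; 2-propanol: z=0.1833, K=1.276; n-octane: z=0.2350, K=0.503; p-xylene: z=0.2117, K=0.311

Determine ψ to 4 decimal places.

Let ψ = V/F and solve Σ zᵢ(Kᵢ−1)/(1+ψ(Kᵢ−1)) = 0.
Feasibility: ΣzᵢKᵢ = 1.5009, Σzᵢ/Kᵢ = 1.4180 — both > 1, two phases present.
Iterate (Newton) starting at ψ = 0.49:
  ψ = 0.4900: g = 0.03669, g' = -0.7048 → ψ = 0.5421
Converged at ψ = 0.5421.

ψ = 0.5421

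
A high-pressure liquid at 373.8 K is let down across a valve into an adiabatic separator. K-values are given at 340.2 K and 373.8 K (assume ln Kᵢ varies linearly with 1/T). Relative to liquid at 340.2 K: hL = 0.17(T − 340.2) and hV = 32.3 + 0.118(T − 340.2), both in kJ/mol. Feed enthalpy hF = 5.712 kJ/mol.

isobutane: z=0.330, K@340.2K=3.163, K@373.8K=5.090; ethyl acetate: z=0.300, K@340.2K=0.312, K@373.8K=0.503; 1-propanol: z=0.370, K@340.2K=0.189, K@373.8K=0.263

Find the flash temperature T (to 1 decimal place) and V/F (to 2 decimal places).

Adiabatic flash: solve Rachford–Rice at each trial T, then check hF = ψ·hV(T) + (1−ψ)·hL(T).
  T = 340.2 K: K = (3.163, 0.312, 0.189), RR gives ψ = 0.126, H_out = 4.086 kJ/mol
  T = 373.8 K: K = (5.090, 0.503, 0.263), RR gives ψ = 0.355, H_out = 16.560 kJ/mol
  T = 357.0 K: K = (4.058, 0.401, 0.225), RR gives ψ = 0.253, H_out = 10.809 kJ/mol
  T = 348.6 K: K = (3.593, 0.355, 0.207), RR gives ψ = 0.195, H_out = 7.631 kJ/mol
  T = 344.4 K: K = (3.374, 0.333, 0.198), RR gives ψ = 0.162, H_out = 5.916 kJ/mol
  T = 342.3 K: K = (3.267, 0.322, 0.193), RR gives ψ = 0.145, H_out = 5.017 kJ/mol
Linear interpolation between T = 342.3 (H_out = 5.017) and T = 344.4 (H_out = 5.916) on hF = 5.712 gives T ≈ 343.9 K, at which ψ = 0.16.

T = 343.9 K, V/F = 0.16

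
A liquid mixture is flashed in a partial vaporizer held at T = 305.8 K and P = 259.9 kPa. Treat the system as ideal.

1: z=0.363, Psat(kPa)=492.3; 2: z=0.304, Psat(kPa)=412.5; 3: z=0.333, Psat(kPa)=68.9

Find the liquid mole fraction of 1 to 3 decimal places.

x_1 = 0.257

Raoult's law: Kᵢ = Pᵢˢᵃᵗ/P = Pᵢˢᵃᵗ/259.9.
  K_1 = 492.3/259.9 = 1.89419, K_2 = 412.5/259.9 = 1.58715, K_3 = 68.9/259.9 = 0.26510
Rachford–Rice: g(ψ) = Σ zᵢ(Kᵢ−1)/(1+ψ(Kᵢ−1)) = 0.
g(0) = ΣzᵢKᵢ − 1 = 0.258 and g(1) = 1 − Σzᵢ/Kᵢ = -0.639, so a root lies in (0, 1).
Newton–Raphson from ψ = 0.44:
  ψ = 0.440: g = 0.0131, g' = -0.608 → ψ = 0.462
  ψ = 0.462: g = -0.0001, g' = -0.622 → ψ = 0.461
Converged at ψ = 0.461.
Compositions from xᵢ = zᵢ/(1+ψ(Kᵢ−1)), yᵢ = Kᵢxᵢ:
  1: x = 0.257, y = 0.487
  2: x = 0.239, y = 0.380
  3: x = 0.504, y = 0.134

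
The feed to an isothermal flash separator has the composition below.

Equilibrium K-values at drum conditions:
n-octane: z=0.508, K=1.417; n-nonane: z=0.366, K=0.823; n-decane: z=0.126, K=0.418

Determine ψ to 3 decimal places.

ψ = 0.505

Newton–Raphson from ψ = 0.35:
  ψ = 0.350: g = 0.0237, g' = -0.148 → ψ = 0.511
  ψ = 0.511: g = -0.0009, g' = -0.160 → ψ = 0.505
Converged at ψ = 0.505.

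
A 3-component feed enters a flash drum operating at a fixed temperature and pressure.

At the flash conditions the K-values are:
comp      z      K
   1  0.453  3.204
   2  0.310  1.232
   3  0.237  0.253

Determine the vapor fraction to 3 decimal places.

ψ = 0.784

Iterate (Newton) starting at ψ = 0.5:
  ψ = 0.500: g = 0.2568, g' = -0.848 → ψ = 0.803
  ψ = 0.803: g = -0.0211, g' = -1.124 → ψ = 0.784
Converged at ψ = 0.784.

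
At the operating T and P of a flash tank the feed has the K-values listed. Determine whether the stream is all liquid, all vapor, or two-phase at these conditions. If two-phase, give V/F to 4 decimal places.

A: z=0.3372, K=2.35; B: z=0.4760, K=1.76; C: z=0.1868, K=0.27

two-phase, V/F = 0.9206

ΣzᵢKᵢ = 1.6806; Σzᵢ/Kᵢ = 1.1058.
Both exceed 1, so a two-phase solution exists.
Let ψ = V/F and solve Σ zᵢ(Kᵢ−1)/(1+ψ(Kᵢ−1)) = 0.
Newton–Raphson from ψ = 0.5:
  ψ = 0.5000: g = 0.31917, g' = -0.6103 → ψ = 1.0000
  ψ = 1.0000: g = -0.10579, g' = -1.5655 → ψ = 0.9324
  ψ = 0.9324: g = -0.01377, g' = -1.1908 → ψ = 0.9209
  ψ = 0.9209: g = -0.00028, g' = -1.1438 → ψ = 0.9206
Converged at ψ = 0.9206.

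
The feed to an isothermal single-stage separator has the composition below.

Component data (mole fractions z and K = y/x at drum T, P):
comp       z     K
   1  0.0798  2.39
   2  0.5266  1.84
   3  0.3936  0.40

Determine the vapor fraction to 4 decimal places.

ψ = 0.5739

Material balance + equilibrium reduce to Σ zᵢ(Kᵢ−1)/(1+ψ(Kᵢ−1)) = 0.
Check two-phase: ΣzᵢKᵢ = 1.3171 > 1 and Σzᵢ/Kᵢ = 1.3036 > 1, so g(0) = 0.3171 > 0 and g(1) = -0.3036 < 0.
Newton–Raphson from ψ = 0.51:
  ψ = 0.5100: g = 0.03430, g' = -0.5291 → ψ = 0.5748
  ψ = 0.5748: g = -0.00053, g' = -0.5468 → ψ = 0.5739
Converged at ψ = 0.5739.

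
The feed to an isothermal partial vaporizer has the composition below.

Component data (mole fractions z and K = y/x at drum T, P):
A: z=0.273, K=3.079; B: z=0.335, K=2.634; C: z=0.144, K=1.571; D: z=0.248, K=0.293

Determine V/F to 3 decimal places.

V/F = 0.893

Material balance + equilibrium reduce to Σ zᵢ(Kᵢ−1)/(1+V/F(Kᵢ−1)) = 0.
Feasibility: ΣzᵢKᵢ = 2.022, Σzᵢ/Kᵢ = 1.154 — both > 1, two phases present.
Newton–Raphson from V/F = 0.5:
  V/F = 0.500: g = 0.3723, g' = -0.880 → V/F = 0.923
  V/F = 0.923: g = -0.0385, g' = -1.329 → V/F = 0.894
  V/F = 0.894: g = -0.0015, g' = -1.229 → V/F = 0.893
Converged at V/F = 0.893.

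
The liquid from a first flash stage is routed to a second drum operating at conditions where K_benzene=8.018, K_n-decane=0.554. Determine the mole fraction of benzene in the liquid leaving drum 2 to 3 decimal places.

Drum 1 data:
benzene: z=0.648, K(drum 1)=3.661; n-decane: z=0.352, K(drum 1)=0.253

Drum 1:
Rachford–Rice: g(ψ₁) = Σ zᵢ(Kᵢ−1)/(1+ψ₁(Kᵢ−1)) = 0.
Check two-phase: ΣzᵢKᵢ = 2.461 > 1 and Σzᵢ/Kᵢ = 1.568 > 1, so g(0) = 1.461 > 0 and g(1) = -0.568 < 0.
Newton–Raphson from ψ₁ = 0.36:
  ψ₁ = 0.360: g = 0.5210, g' = -1.564 → ψ₁ = 0.693
  ψ₁ = 0.693: g = 0.0611, g' = -1.412 → ψ₁ = 0.736
  ψ₁ = 0.736: g = -0.0017, g' = -1.494 → ψ₁ = 0.735
Converged at ψ₁ = 0.735.
Drum-1 compositions:
  benzene: x = 0.219, y = 0.802
  n-decane: x = 0.781, y = 0.198
Drum-2 feed = drum-1 liquid: z₂ = (0.2192, 0.7808).
Drum 2:
Rachford–Rice: g(ψ₂) = Σ zᵢ(Kᵢ−1)/(1+ψ₂(Kᵢ−1)) = 0.
Check two-phase: ΣzᵢKᵢ = 2.190 > 1 and Σzᵢ/Kᵢ = 1.437 > 1, so g(0) = 1.190 > 0 and g(1) = -0.437 < 0.
Iterate (Newton) starting at ψ₂ = 0.5:
  ψ₂ = 0.500: g = -0.1070, g' = -0.788 → ψ₂ = 0.364
  ψ₂ = 0.364: g = 0.0168, g' = -1.075 → ψ₂ = 0.380
Converged at ψ₂ = 0.380.
  benzene: x = 0.060, y = 0.479
  n-decane: x = 0.940, y = 0.521

x_benzene (drum 2) = 0.060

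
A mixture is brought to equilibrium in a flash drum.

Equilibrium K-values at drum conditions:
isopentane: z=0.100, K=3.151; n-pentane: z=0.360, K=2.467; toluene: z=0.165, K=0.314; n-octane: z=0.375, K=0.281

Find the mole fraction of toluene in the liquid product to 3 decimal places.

x_toluene = 0.210

Rachford–Rice: g(ψ) = Σ zᵢ(Kᵢ−1)/(1+ψ(Kᵢ−1)) = 0.
Feasibility: ΣzᵢKᵢ = 1.360, Σzᵢ/Kᵢ = 2.038 — both > 1, two phases present.
Newton iteration, ψ⁰ = 0.63:
  ψ = 0.630: g = -0.3264, g' = -1.181 → ψ = 0.354
  ψ = 0.354: g = -0.0411, g' = -0.969 → ψ = 0.311
Converged at ψ = 0.311.
Compositions from xᵢ = zᵢ/(1+ψ(Kᵢ−1)), yᵢ = Kᵢxᵢ:
  isopentane: x = 0.060, y = 0.189
  n-pentane: x = 0.247, y = 0.610
  toluene: x = 0.210, y = 0.066
  n-octane: x = 0.483, y = 0.136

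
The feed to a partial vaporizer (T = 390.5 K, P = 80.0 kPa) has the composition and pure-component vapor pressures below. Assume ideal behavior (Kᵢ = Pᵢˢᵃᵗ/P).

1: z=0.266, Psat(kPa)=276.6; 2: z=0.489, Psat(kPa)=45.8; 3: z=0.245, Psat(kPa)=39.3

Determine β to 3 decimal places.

Raoult's law: Kᵢ = Pᵢˢᵃᵗ/P = Pᵢˢᵃᵗ/80.0.
  K_1 = 276.6/80.0 = 3.45750, K_2 = 45.8/80.0 = 0.57250, K_3 = 39.3/80.0 = 0.49125
Newton iteration, β⁰ = 0.5:
  β = 0.500: g = -0.1397, g' = -0.582 → β = 0.260
  β = 0.260: g = 0.0201, g' = -0.796 → β = 0.285
  β = 0.285: g = 0.0005, g' = -0.758 → β = 0.286
Converged at β = 0.286.

β = 0.286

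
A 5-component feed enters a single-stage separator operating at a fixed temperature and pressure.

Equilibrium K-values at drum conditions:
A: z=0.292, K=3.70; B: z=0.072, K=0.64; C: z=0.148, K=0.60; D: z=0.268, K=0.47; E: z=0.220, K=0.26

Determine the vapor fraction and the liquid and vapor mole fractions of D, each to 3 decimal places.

Newton iteration, ψ⁰ = 0.5:
  ψ = 0.500: g = -0.2218, g' = -0.879 → ψ = 0.248
  ψ = 0.248: g = 0.0154, g' = -1.085 → ψ = 0.262
Converged at ψ = 0.262.
Compositions from xᵢ = zᵢ/(1+ψ(Kᵢ−1)), yᵢ = Kᵢxᵢ:
  A: x = 0.171, y = 0.633
  B: x = 0.080, y = 0.051
  C: x = 0.165, y = 0.099
  D: x = 0.311, y = 0.146
  E: x = 0.273, y = 0.071

ψ = 0.262, x_D = 0.311, y_D = 0.146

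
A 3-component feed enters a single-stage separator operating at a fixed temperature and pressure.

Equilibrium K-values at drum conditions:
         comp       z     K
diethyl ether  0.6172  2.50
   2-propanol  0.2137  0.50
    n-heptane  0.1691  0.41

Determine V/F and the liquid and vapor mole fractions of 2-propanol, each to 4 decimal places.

Rachford–Rice: g(V/F) = Σ zᵢ(Kᵢ−1)/(1+V/F(Kᵢ−1)) = 0.
Feasibility: ΣzᵢKᵢ = 1.7192, Σzᵢ/Kᵢ = 1.0867 — both > 1, two phases present.
Newton iteration, V/F⁰ = 0.5:
  V/F = 0.5000: g = 0.24505, g' = -0.6669 → V/F = 0.8675
  V/F = 0.8675: g = 0.00926, g' = -0.6758 → V/F = 0.8812
  V/F = 0.8812: g = -0.00005, g' = -0.6837 → V/F = 0.8811
Converged at V/F = 0.8811.
Compositions from xᵢ = zᵢ/(1+V/F(Kᵢ−1)), yᵢ = Kᵢxᵢ:
  diethyl ether: x = 0.2658, y = 0.6646
  2-propanol: x = 0.3820, y = 0.1910
  n-heptane: x = 0.3522, y = 0.1444

V/F = 0.8811, x_2-propanol = 0.3820, y_2-propanol = 0.1910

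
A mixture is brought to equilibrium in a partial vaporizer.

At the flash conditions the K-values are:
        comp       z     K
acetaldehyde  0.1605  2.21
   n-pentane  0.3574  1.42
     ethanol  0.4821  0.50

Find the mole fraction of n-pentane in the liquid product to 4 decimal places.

Rachford–Rice: g(ψ) = Σ zᵢ(Kᵢ−1)/(1+ψ(Kᵢ−1)) = 0.
Check two-phase: ΣzᵢKᵢ = 1.1033 > 1 and Σzᵢ/Kᵢ = 1.2885 > 1, so g(0) = 0.1033 > 0 and g(1) = -0.2885 < 0.
Iterate (Newton) starting at ψ = 0.55:
  ψ = 0.5500: g = -0.09394, g' = -0.3556 → ψ = 0.2858
  ψ = 0.2858: g = -0.00293, g' = -0.3441 → ψ = 0.2773
Converged at ψ = 0.2773.
Compositions from xᵢ = zᵢ/(1+ψ(Kᵢ−1)), yᵢ = Kᵢxᵢ:
  acetaldehyde: x = 0.1202, y = 0.2656
  n-pentane: x = 0.3201, y = 0.4546
  ethanol: x = 0.5597, y = 0.2799

x_n-pentane = 0.3201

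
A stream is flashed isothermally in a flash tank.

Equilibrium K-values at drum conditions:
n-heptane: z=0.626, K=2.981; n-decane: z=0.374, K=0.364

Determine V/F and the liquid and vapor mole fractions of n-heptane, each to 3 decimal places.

Iterate (Newton) starting at V/F = 0.5:
  V/F = 0.500: g = 0.2742, g' = -0.945 → V/F = 0.790
  V/F = 0.790: g = 0.0053, g' = -0.985 → V/F = 0.795
Converged at V/F = 0.795.
Compositions from xᵢ = zᵢ/(1+V/F(Kᵢ−1)), yᵢ = Kᵢxᵢ:
  n-heptane: x = 0.243, y = 0.724
  n-decane: x = 0.757, y = 0.276

V/F = 0.795, x_n-heptane = 0.243, y_n-heptane = 0.724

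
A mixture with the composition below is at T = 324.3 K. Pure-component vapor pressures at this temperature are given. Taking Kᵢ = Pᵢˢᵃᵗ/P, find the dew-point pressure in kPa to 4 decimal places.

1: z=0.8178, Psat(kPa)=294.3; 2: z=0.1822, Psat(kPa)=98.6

Pdew = 216.1383 kPa

At the dew point ψ → 1, so Σzᵢ/Kᵢ = 1 with Kᵢ = Pᵢˢᵃᵗ/P ⇒ 1/P = Σzᵢ/Pᵢˢᵃᵗ.
1/P = 0.8178/294.3 + 0.1822/98.6 = 0.0046267 ⇒ P = 216.1383 kPa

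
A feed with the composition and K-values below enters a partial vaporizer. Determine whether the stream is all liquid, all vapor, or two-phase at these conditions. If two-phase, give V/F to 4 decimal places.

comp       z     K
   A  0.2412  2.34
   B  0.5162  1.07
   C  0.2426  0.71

ΣzᵢKᵢ = 1.2890; Σzᵢ/Kᵢ = 0.9272.
Since Σzᵢ/Kᵢ < 1 the mixture is above its dew point — single vapor phase.

all vapor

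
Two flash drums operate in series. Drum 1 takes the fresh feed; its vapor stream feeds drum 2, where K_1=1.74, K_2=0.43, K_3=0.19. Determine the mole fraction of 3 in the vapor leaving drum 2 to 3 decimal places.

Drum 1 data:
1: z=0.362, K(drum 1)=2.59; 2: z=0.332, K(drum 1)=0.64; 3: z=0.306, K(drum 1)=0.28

y_3 (drum 2) = 0.036

Drum 1:
Material balance + equilibrium reduce to Σ zᵢ(Kᵢ−1)/(1+ψ₁(Kᵢ−1)) = 0.
Feasibility: ΣzᵢKᵢ = 1.236, Σzᵢ/Kᵢ = 1.751 — both > 1, two phases present.
Newton iteration, ψ₁⁰ = 0.5:
  ψ₁ = 0.500: g = -0.1693, g' = -0.735 → ψ₁ = 0.270
  ψ₁ = 0.270: g = -0.0029, g' = -0.745 → ψ₁ = 0.266
Converged at ψ₁ = 0.266.
Drum-1 compositions:
  1: x = 0.254, y = 0.659
  2: x = 0.367, y = 0.235
  3: x = 0.378, y = 0.106
Drum-2 feed = drum-1 vapor: z₂ = (0.6591, 0.2350, 0.1060).
Drum 2:
Let ψ₂ = V/F and solve Σ zᵢ(Kᵢ−1)/(1+ψ₂(Kᵢ−1)) = 0.
g(0) = ΣzᵢKᵢ − 1 = 0.268 and g(1) = 1 − Σzᵢ/Kᵢ = -0.483, so a root lies in (0, 1).
Newton iteration, ψ₂⁰ = 0.5:
  ψ₂ = 0.500: g = 0.0245, g' = -0.538 → ψ₂ = 0.545
  ψ₂ = 0.545: g = -0.0006, g' = -0.567 → ψ₂ = 0.544
Converged at ψ₂ = 0.544.
  1: x = 0.470, y = 0.818
  2: x = 0.341, y = 0.146
  3: x = 0.190, y = 0.036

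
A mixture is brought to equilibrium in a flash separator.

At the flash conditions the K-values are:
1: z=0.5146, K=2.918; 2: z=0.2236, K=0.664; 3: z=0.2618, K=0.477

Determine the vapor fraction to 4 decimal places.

ψ = 0.8923

Material balance + equilibrium reduce to Σ zᵢ(Kᵢ−1)/(1+ψ(Kᵢ−1)) = 0.
g(0) = ΣzᵢKᵢ − 1 = 0.7750 and g(1) = 1 − Σzᵢ/Kᵢ = -0.0619, so a root lies in (0, 1).
Newton–Raphson from ψ = 0.5:
  ψ = 0.5000: g = 0.22813, g' = -0.6611 → ψ = 0.8451
  ψ = 0.8451: g = 0.02630, g' = -0.5548 → ψ = 0.8925
  ψ = 0.8925: g = -0.00012, g' = -0.5608 → ψ = 0.8923
Converged at ψ = 0.8923.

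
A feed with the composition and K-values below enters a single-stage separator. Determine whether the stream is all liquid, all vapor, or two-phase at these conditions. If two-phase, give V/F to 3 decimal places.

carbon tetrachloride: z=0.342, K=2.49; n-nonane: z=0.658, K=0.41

two-phase, V/F = 0.138

ΣzᵢKᵢ = 1.121; Σzᵢ/Kᵢ = 1.742.
Both exceed 1, so a two-phase solution exists.
Rachford–Rice: g(ψ) = Σ zᵢ(Kᵢ−1)/(1+ψ(Kᵢ−1)) = 0.
Iterate (Newton) starting at ψ = 0.35:
  ψ = 0.350: g = -0.1543, g' = -0.692 → ψ = 0.127
  ψ = 0.127: g = 0.0089, g' = -0.805 → ψ = 0.138
Converged at ψ = 0.138.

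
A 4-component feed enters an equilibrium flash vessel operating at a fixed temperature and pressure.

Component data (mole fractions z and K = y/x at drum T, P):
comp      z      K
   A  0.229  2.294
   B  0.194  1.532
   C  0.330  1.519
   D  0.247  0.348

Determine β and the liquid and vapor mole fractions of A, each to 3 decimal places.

β = 0.804, x_A = 0.112, y_A = 0.257

Rachford–Rice: g(β) = Σ zᵢ(Kᵢ−1)/(1+β(Kᵢ−1)) = 0.
g(0) = ΣzᵢKᵢ − 1 = 0.410 and g(1) = 1 − Σzᵢ/Kᵢ = -0.153, so a root lies in (0, 1).
Newton–Raphson from β = 0.5:
  β = 0.500: g = 0.1585, g' = -0.463 → β = 0.842
  β = 0.842: g = -0.0251, g' = -0.674 → β = 0.805
  β = 0.805: g = -0.0009, g' = -0.628 → β = 0.804
Converged at β = 0.804.
Compositions from xᵢ = zᵢ/(1+β(Kᵢ−1)), yᵢ = Kᵢxᵢ:
  A: x = 0.112, y = 0.257
  B: x = 0.136, y = 0.208
  C: x = 0.233, y = 0.354
  D: x = 0.519, y = 0.181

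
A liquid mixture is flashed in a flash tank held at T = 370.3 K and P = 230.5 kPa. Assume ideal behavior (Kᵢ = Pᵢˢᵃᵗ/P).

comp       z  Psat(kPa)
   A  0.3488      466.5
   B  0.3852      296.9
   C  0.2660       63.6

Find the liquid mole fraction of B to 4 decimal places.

Raoult's law: Kᵢ = Pᵢˢᵃᵗ/P = Pᵢˢᵃᵗ/230.5.
  K_A = 466.5/230.5 = 2.023861, K_B = 296.9/230.5 = 1.288069, K_C = 63.6/230.5 = 0.275922
Let ψ = V/F and solve Σ zᵢ(Kᵢ−1)/(1+ψ(Kᵢ−1)) = 0.
Feasibility: ΣzᵢKᵢ = 1.2755, Σzᵢ/Kᵢ = 1.4354 — both > 1, two phases present.
Newton–Raphson from ψ = 0.6:
  ψ = 0.6000: g = -0.02473, g' = -0.5996 → ψ = 0.5588
  ψ = 0.5588: g = -0.00074, g' = -0.5650 → ψ = 0.5575
Converged at ψ = 0.5575.
Compositions from xᵢ = zᵢ/(1+ψ(Kᵢ−1)), yᵢ = Kᵢxᵢ:
  A: x = 0.2221, y = 0.4494
  B: x = 0.3319, y = 0.4275
  C: x = 0.4460, y = 0.1231

x_B = 0.3319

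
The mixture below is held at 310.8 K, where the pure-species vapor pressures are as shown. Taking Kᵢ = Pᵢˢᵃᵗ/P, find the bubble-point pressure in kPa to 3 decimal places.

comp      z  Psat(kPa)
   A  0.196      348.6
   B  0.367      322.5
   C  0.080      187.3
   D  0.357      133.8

At the bubble point ψ → 0, so ΣzᵢKᵢ = 1 with Kᵢ = Pᵢˢᵃᵗ/P ⇒ P = ΣzᵢPᵢˢᵃᵗ.
P = 0.196·348.6 + 0.367·322.5 + 0.080·187.3 + 0.357·133.8 = 249.434 kPa

Pbub = 249.434 kPa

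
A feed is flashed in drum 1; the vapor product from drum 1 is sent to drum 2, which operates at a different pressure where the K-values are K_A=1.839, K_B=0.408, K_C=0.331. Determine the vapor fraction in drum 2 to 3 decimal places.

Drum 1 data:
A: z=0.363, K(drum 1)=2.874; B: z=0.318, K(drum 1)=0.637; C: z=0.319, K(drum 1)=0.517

Drum 1:
Rachford–Rice: g(ψ₁) = Σ zᵢ(Kᵢ−1)/(1+ψ₁(Kᵢ−1)) = 0.
Feasibility: ΣzᵢKᵢ = 1.411, Σzᵢ/Kᵢ = 1.243 — both > 1, two phases present.
Iterate (Newton) starting at ψ₁ = 0.5:
  ψ₁ = 0.500: g = 0.0070, g' = -0.532 → ψ₁ = 0.513
Converged at ψ₁ = 0.513.
Drum-1 compositions:
  A: x = 0.185, y = 0.532
  B: x = 0.391, y = 0.249
  C: x = 0.424, y = 0.219
Drum-2 feed = drum-1 vapor: z₂ = (0.5318, 0.2490, 0.2193).
Drum 2:
Let ψ₂ = V/F and solve Σ zᵢ(Kᵢ−1)/(1+ψ₂(Kᵢ−1)) = 0.
Check two-phase: ΣzᵢKᵢ = 1.152 > 1 and Σzᵢ/Kᵢ = 1.562 > 1, so g(0) = 0.152 > 0 and g(1) = -0.562 < 0.
Newton iteration, ψ₂⁰ = 0.5:
  ψ₂ = 0.500: g = -0.1155, g' = -0.583 → ψ₂ = 0.302
  ψ₂ = 0.302: g = -0.0074, g' = -0.522 → ψ₂ = 0.288
Converged at ψ₂ = 0.288.
  A: x = 0.428, y = 0.788
  B: x = 0.300, y = 0.122
  C: x = 0.272, y = 0.090

V/F (drum 2) = 0.288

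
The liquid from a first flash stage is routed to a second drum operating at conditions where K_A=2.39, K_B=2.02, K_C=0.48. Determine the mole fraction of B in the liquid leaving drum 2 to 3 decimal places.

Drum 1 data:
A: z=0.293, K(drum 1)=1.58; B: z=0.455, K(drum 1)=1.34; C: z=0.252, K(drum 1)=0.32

Drum 1:
Newton–Raphson from ψ₁ = 0.5:
  ψ₁ = 0.500: g = 0.0043, g' = -0.365 → ψ₁ = 0.512
Converged at ψ₁ = 0.512.
Drum-1 compositions:
  A: x = 0.226, y = 0.357
  B: x = 0.388, y = 0.519
  C: x = 0.386, y = 0.124
Drum-2 feed = drum-1 liquid: z₂ = (0.2259, 0.3876, 0.3865).
Drum 2:
Let ψ₂ = V/F and solve Σ zᵢ(Kᵢ−1)/(1+ψ₂(Kᵢ−1)) = 0.
Check two-phase: ΣzᵢKᵢ = 1.508 > 1 and Σzᵢ/Kᵢ = 1.092 > 1, so g(0) = 0.508 > 0 and g(1) = -0.092 < 0.
Newton–Raphson from ψ₂ = 0.33:
  ψ₂ = 0.330: g = 0.2685, g' = -0.583 → ψ₂ = 0.790
  ψ₂ = 0.790: g = 0.0273, g' = -0.524 → ψ₂ = 0.842
Converged at ψ₂ = 0.842.
  A: x = 0.104, y = 0.249
  B: x = 0.209, y = 0.421
  C: x = 0.687, y = 0.330

x_B (drum 2) = 0.209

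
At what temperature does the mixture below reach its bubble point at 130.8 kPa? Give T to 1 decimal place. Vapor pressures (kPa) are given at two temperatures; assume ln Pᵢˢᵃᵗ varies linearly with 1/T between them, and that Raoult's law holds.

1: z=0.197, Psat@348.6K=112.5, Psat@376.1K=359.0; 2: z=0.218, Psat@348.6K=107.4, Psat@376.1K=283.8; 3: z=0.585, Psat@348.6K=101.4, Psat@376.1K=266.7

T = 354.3 K

Bubble-point temperature: ΣzᵢPᵢˢᵃᵗ(T) = P. Interpolate ln Pᵢˢᵃᵗ = aᵢ + bᵢ/T.
  T = 348.6 K: ΣzᵢPᵢˢᵃᵗ = 104.89 kPa
  T = 376.1 K: ΣzᵢPᵢˢᵃᵗ = 288.61 kPa
  T = 362.4 K: ΣzᵢPᵢˢᵃᵗ = 177.55 kPa
  T = 355.5 K: ΣzᵢPᵢˢᵃᵗ = 137.14 kPa
  T = 352.1 K: ΣzᵢPᵢˢᵃᵗ = 120.32 kPa
  T = 353.8 K: ΣzᵢPᵢˢᵃᵗ = 128.49 kPa
Interpolating between 353.8 K and 355.5 K gives T ≈ 354.3 K.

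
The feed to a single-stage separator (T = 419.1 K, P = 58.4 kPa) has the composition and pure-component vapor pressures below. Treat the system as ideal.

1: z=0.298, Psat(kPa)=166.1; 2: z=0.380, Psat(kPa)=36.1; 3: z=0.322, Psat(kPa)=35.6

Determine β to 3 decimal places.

β = 0.392

Raoult's law: Kᵢ = Pᵢˢᵃᵗ/P = Pᵢˢᵃᵗ/58.4.
  K_1 = 166.1/58.4 = 2.84418, K_2 = 36.1/58.4 = 0.61815, K_3 = 35.6/58.4 = 0.60959
Let β = V/F and solve Σ zᵢ(Kᵢ−1)/(1+β(Kᵢ−1)) = 0.
Feasibility: ΣzᵢKᵢ = 1.279, Σzᵢ/Kᵢ = 1.248 — both > 1, two phases present.
Newton iteration, β⁰ = 0.5:
  β = 0.500: g = -0.0496, g' = -0.435 → β = 0.386
  β = 0.386: g = 0.0029, g' = -0.490 → β = 0.392
Converged at β = 0.392.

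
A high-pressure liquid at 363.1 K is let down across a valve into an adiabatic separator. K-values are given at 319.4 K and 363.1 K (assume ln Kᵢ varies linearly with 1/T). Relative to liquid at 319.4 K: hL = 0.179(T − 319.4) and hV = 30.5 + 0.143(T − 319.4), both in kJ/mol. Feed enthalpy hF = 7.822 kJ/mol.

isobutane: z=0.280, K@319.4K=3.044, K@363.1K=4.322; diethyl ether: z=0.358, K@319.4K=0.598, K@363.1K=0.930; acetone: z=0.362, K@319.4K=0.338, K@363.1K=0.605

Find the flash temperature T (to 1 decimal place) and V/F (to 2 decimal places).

Adiabatic flash: solve Rachford–Rice at each trial T, then check hF = ψ·hV(T) + (1−ψ)·hL(T).
  T = 319.4 K: K = (3.044, 0.598, 0.338), RR gives ψ = 0.170, H_out = 5.193 kJ/mol
  T = 363.1 K: K = (4.322, 0.930, 0.605), RR gives ψ = 0.854, H_out = 32.525 kJ/mol
  T = 341.2 K: K = (3.667, 0.756, 0.460), RR gives ψ = 0.424, H_out = 16.488 kJ/mol
  T = 330.3 K: K = (3.351, 0.675, 0.397), RR gives ψ = 0.288, H_out = 10.612 kJ/mol
  T = 324.9 K: K = (3.198, 0.636, 0.367), RR gives ψ = 0.228, H_out = 7.898 kJ/mol
  T = 322.1 K: K = (3.119, 0.617, 0.352), RR gives ψ = 0.198, H_out = 6.516 kJ/mol
  T = 323.5 K: K = (3.158, 0.626, 0.359), RR gives ψ = 0.213, H_out = 7.205 kJ/mol
Linear interpolation between T = 323.5 (H_out = 7.205) and T = 324.9 (H_out = 7.898) on hF = 7.822 gives T ≈ 324.7 K, at which ψ = 0.23.

T = 324.7 K, V/F = 0.23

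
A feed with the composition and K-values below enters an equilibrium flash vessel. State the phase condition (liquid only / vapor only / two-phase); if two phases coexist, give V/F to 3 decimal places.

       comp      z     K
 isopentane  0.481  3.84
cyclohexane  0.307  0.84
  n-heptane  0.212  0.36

two-phase, V/F = 0.908

ΣzᵢKᵢ = 2.181; Σzᵢ/Kᵢ = 1.080.
Both exceed 1, so a two-phase solution exists.
Material balance + equilibrium reduce to Σ zᵢ(Kᵢ−1)/(1+ψ(Kᵢ−1)) = 0.
Newton–Raphson from ψ = 0.5:
  ψ = 0.500: g = 0.3116, g' = -0.860 → ψ = 0.862
  ψ = 0.862: g = 0.0362, g' = -0.769 → ψ = 0.910
  ψ = 0.910: g = -0.0009, g' = -0.810 → ψ = 0.908
Converged at ψ = 0.908.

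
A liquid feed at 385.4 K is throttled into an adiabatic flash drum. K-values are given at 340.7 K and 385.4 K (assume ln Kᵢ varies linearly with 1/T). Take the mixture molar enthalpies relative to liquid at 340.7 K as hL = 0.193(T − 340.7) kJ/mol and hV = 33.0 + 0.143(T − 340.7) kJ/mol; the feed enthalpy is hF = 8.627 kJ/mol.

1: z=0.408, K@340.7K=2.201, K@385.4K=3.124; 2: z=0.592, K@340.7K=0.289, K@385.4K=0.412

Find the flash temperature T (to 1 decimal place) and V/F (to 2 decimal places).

Adiabatic flash: solve Rachford–Rice at each trial T, then check hF = ψ·hV(T) + (1−ψ)·hL(T).
  T = 340.7 K: K = (2.201, 0.289), RR gives ψ = 0.081, H_out = 2.670 kJ/mol
  T = 385.4 K: K = (3.124, 0.412), RR gives ψ = 0.415, H_out = 21.399 kJ/mol
  T = 363.0 K: K = (2.650, 0.349), RR gives ψ = 0.268, H_out = 12.835 kJ/mol
  T = 351.9 K: K = (2.423, 0.319), RR gives ψ = 0.183, H_out = 8.088 kJ/mol
  T = 357.4 K: K = (2.535, 0.333), RR gives ψ = 0.226, H_out = 10.500 kJ/mol
  T = 354.6 K: K = (2.478, 0.326), RR gives ψ = 0.204, H_out = 9.289 kJ/mol
  T = 353.2 K: K = (2.449, 0.322), RR gives ψ = 0.193, H_out = 8.670 kJ/mol
Linear interpolation between T = 351.9 (H_out = 8.088) and T = 353.2 (H_out = 8.670) on hF = 8.627 gives T ≈ 353.1 K, at which ψ = 0.19.

T = 353.1 K, V/F = 0.19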